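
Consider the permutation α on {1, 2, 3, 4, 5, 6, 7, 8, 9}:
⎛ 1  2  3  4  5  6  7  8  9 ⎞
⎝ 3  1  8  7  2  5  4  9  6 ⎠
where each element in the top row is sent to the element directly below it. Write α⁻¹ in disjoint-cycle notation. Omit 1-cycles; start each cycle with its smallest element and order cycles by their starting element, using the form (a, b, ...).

(1, 2, 5, 6, 9, 8, 3)(4, 7)

First write α in disjoint cycles: (1, 3, 8, 9, 6, 5, 2)(4, 7).
The inverse reverses every cycle; in canonical form, α⁻¹ = (1, 2, 5, 6, 9, 8, 3)(4, 7).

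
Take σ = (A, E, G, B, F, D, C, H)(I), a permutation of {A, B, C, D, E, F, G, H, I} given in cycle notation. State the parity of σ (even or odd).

odd

The cycle lengths are 8, 1.
A cycle is odd iff its length is even; σ has 1 even-length cycle, so sgn(σ) = (−1)^1 and σ is odd.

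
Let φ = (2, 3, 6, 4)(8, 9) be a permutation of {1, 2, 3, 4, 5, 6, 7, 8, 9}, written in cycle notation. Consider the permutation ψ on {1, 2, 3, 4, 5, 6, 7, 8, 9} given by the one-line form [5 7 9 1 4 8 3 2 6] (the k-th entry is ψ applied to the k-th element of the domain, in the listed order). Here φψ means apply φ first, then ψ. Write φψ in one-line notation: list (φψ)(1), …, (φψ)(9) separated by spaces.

Chase each element through φ then ψ: 1 → 1 → 5; 2 → 3 → 9; 3 → 6 → 8; 4 → 2 → 7; 5 → 5 → 4; 6 → 4 → 1; 7 → 7 → 3; 8 → 9 → 6; 9 → 8 → 2.
Collecting the images, φψ = [5 9 8 7 4 1 3 6 2].

5 9 8 7 4 1 3 6 2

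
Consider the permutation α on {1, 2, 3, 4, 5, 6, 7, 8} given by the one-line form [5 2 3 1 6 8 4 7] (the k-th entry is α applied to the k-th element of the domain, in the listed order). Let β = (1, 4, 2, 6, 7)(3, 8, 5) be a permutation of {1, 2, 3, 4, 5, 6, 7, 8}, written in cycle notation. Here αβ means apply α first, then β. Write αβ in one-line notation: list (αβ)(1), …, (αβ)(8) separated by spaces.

(αβ)(x) = β(α(x)). Computing each image: β(α(1)) = β(5) = 3, β(α(2)) = β(2) = 6, β(α(3)) = β(3) = 8, β(α(4)) = β(1) = 4, β(α(5)) = β(6) = 7, β(α(6)) = β(8) = 5, β(α(7)) = β(4) = 2, β(α(8)) = β(7) = 1.
Hence αβ = [3 6 8 4 7 5 2 1].

3 6 8 4 7 5 2 1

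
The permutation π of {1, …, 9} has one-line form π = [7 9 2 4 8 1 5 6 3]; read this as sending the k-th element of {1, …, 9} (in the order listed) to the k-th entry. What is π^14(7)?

1

Tracing 7 → 5 → … returns to 7 after 5 steps, so 7 lies in a 5-cycle (1 7 5 8 6).
Powers repeat with period 5 on this cycle, and 14 mod 5 = 4, so π^14(7) = π^4(7).
Advancing 4 steps from 7: 7 → 5 → 8 → 6 → 1.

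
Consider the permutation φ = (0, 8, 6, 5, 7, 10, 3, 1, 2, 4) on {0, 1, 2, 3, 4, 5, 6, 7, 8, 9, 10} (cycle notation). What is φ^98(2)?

3

2 lies in the 10-cycle (0, 8, 6, 5, 7, 10, 3, 1, 2, 4).
Since the cycle has length 10, φ^98 acts on it the same as φ^8 (98 mod 10 = 8).
Advancing 8 steps from 2: 2 → 4 → 0 → 8 → 6 → 5 → 7 → 10 → 3.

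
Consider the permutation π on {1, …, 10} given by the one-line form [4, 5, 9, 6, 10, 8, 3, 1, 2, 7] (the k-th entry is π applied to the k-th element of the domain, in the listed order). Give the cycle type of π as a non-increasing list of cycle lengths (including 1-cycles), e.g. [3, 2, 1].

The disjoint cycles are (1 4 6 8)(2 5 10 7 3 9), with lengths 6, 4 in non-increasing order.

[6, 4]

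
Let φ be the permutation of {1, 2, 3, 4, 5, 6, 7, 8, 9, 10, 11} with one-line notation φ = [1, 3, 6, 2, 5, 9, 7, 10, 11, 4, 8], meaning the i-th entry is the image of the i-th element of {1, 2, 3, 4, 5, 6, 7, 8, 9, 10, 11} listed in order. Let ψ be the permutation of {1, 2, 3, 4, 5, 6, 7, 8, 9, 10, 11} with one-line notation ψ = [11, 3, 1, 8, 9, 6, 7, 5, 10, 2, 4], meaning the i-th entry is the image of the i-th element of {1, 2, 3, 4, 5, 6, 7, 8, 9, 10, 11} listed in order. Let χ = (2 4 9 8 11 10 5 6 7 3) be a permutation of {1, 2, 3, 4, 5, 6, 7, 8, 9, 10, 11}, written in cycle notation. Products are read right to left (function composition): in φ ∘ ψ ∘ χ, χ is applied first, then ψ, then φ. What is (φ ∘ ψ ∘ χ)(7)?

(φ ∘ ψ ∘ χ)(7) = φ(ψ(χ(7))). χ(7) = 3, then ψ(3) = 1, then φ(1) = 1, so the result is 1.

1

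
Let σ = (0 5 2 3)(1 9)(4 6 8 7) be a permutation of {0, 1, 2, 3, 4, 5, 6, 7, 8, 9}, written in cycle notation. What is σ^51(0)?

3

0 lies in the 4-cycle (0 5 2 3).
Powers repeat with period 4 on this cycle, and 51 mod 4 = 3, so σ^51(0) = σ^3(0).
Stepping 3 places around the cycle: 0 → 5 → 2 → 3.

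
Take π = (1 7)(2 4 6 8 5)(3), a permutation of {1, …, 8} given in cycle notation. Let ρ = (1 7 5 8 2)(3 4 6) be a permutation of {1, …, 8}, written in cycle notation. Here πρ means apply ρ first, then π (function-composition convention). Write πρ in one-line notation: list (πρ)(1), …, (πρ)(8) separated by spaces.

1 7 6 8 5 3 2 4

(πρ)(x) = π(ρ(x)). Computing each image: π(ρ(1)) = π(7) = 1, π(ρ(2)) = π(1) = 7, π(ρ(3)) = π(4) = 6, π(ρ(4)) = π(6) = 8, π(ρ(5)) = π(8) = 5, π(ρ(6)) = π(3) = 3, π(ρ(7)) = π(5) = 2, π(ρ(8)) = π(2) = 4.
Hence πρ = [1 7 6 8 5 3 2 4].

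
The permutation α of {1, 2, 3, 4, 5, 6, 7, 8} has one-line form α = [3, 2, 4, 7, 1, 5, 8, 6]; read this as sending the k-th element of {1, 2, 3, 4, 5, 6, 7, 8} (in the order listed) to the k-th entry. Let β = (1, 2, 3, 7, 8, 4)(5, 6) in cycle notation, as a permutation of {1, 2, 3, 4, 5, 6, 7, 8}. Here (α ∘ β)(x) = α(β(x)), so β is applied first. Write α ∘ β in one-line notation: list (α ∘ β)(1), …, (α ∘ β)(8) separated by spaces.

2 4 8 3 5 1 6 7

(α ∘ β)(x) = α(β(x)). Computing each image: α(β(1)) = α(2) = 2, α(β(2)) = α(3) = 4, α(β(3)) = α(7) = 8, α(β(4)) = α(1) = 3, α(β(5)) = α(6) = 5, α(β(6)) = α(5) = 1, α(β(7)) = α(8) = 6, α(β(8)) = α(4) = 7.
Hence α ∘ β = [2 4 8 3 5 1 6 7].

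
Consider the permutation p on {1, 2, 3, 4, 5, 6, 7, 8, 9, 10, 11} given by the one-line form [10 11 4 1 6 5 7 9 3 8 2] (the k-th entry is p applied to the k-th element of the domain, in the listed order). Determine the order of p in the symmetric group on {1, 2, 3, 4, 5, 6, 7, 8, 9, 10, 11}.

The disjoint-cycle form of p has cycle lengths 6, 2, 2, 1.
The order of p is the least common multiple of its cycle lengths: lcm(6, 2, 2) = 6.

6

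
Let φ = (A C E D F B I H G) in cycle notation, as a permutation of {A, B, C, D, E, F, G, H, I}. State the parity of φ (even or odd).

The cycle lengths are 9.
A cycle is odd iff its length is even; φ has 0 even-length cycles, so sgn(φ) = (−1)^0 and φ is even.

even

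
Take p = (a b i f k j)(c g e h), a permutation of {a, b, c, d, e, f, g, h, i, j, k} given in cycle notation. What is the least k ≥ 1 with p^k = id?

The disjoint cycles have lengths 6, 4, 1.
The order of p is the least common multiple of its cycle lengths: lcm(6, 4) = 12.

12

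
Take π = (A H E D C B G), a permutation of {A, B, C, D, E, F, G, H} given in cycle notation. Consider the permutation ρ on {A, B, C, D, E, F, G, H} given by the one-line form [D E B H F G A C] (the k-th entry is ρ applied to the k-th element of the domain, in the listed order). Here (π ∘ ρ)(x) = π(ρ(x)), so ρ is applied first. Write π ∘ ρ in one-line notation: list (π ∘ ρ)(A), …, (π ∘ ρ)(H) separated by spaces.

For each element, apply ρ then π: A → D → C; B → E → D; C → B → G; D → H → E; E → F → F; F → G → A; G → A → H; H → C → B.
Collecting the images, π ∘ ρ = [C D G E F A H B].

C D G E F A H B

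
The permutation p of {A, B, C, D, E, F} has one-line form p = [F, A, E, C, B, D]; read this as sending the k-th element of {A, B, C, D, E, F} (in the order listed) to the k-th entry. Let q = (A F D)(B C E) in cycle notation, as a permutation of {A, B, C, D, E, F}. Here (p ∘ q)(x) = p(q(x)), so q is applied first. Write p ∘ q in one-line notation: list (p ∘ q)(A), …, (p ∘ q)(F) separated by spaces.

D E B F A C

For each element, apply q then p: A → F → D; B → C → E; C → E → B; D → A → F; E → B → A; F → D → C.
So p ∘ q in one-line form is D E B F A C.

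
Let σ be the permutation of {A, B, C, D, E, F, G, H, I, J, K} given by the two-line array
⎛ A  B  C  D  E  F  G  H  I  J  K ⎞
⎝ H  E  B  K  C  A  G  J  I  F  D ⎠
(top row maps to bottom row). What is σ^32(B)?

Tracing B → E → … returns to B after 3 steps, so B lies in a 3-cycle (B, E, C).
Powers repeat with period 3 on this cycle, and 32 mod 3 = 2, so σ^32(B) = σ^2(B).
Advancing 2 steps from B: B → E → C.

C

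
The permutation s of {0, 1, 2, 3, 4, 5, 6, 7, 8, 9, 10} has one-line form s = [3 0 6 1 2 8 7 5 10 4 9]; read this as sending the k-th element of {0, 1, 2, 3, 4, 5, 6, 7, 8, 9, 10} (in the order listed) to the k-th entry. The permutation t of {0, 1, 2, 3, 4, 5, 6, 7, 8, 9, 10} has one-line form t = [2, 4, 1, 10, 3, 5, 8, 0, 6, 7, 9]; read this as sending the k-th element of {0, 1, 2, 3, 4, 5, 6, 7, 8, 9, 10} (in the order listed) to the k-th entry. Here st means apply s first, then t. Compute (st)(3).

First apply s: s(3) = 1, then t(1) = 4. Thus (st)(3) = 4.

4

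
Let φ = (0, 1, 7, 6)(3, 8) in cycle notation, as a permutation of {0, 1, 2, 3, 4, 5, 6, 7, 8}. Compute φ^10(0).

7

0 lies in the 4-cycle (0, 1, 7, 6).
Powers repeat with period 4 on this cycle, and 10 mod 4 = 2, so φ^10(0) = φ^2(0).
Advancing 2 steps from 0: 0 → 1 → 7.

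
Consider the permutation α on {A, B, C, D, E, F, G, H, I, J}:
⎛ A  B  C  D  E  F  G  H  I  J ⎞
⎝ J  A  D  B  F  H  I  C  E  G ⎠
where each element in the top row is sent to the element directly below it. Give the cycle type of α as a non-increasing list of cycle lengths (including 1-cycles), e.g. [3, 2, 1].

[10]

The disjoint cycles are (A J G I E F H C D B), with lengths 10 in non-increasing order.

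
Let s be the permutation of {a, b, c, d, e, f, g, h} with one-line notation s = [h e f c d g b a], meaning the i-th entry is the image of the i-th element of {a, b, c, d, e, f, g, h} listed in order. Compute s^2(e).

c

Tracing e → d → … returns to e after 6 steps, so e lies in a 6-cycle (b, e, d, c, f, g).
Stepping 2 places around the cycle: e → d → c.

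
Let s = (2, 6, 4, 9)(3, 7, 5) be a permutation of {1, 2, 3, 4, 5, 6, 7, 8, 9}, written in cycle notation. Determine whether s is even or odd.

The cycle lengths are 4, 3, 1, 1.
A cycle is odd iff its length is even; s has 1 even-length cycle, so sgn(s) = (−1)^1 and s is odd.

odd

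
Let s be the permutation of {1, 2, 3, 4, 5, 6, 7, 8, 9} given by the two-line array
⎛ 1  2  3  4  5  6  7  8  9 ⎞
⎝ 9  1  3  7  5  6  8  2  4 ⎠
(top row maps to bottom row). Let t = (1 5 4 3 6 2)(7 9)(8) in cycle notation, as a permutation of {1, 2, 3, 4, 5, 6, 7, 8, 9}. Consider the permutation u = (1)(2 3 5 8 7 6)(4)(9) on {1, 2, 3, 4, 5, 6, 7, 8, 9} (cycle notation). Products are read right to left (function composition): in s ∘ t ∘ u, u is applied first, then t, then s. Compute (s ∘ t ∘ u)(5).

Chase 5: u(5) = 8; t(8) = 8; s(8) = 2. Hence (s ∘ t ∘ u)(5) = 2.

2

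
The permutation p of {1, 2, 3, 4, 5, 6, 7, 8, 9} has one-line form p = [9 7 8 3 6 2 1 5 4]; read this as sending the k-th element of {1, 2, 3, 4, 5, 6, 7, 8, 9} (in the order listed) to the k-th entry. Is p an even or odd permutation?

In disjoint-cycle form the cycle lengths are 9.
A cycle is odd iff its length is even; p has 0 even-length cycles, so sgn(p) = (−1)^0 and p is even.

even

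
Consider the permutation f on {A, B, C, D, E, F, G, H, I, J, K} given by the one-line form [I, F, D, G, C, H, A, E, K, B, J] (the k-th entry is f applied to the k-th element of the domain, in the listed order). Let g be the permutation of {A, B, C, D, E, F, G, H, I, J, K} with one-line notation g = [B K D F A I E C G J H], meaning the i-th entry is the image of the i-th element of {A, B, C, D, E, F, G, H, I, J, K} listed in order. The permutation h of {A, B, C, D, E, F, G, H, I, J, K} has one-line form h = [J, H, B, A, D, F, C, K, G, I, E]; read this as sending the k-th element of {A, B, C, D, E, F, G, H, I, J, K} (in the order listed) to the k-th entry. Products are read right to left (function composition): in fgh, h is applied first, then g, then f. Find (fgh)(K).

(fgh)(K) = f(g(h(K))). h(K) = E, then g(E) = A, then f(A) = I, so the result is I.

I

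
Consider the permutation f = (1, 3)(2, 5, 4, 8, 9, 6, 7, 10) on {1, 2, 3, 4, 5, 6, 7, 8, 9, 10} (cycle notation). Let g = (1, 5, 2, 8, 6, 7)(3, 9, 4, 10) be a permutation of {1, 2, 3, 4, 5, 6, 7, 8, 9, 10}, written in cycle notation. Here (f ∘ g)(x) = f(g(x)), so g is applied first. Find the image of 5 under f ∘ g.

g(5) = 2, then f(2) = 5; composing gives (f ∘ g)(5) = 5.

5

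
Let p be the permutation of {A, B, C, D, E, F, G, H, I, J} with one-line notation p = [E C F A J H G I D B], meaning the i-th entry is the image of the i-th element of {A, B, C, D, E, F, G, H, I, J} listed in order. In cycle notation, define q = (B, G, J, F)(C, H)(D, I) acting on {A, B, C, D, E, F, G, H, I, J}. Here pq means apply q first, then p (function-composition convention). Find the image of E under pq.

J

q(E) = E, then p(E) = J; composing gives (pq)(E) = J.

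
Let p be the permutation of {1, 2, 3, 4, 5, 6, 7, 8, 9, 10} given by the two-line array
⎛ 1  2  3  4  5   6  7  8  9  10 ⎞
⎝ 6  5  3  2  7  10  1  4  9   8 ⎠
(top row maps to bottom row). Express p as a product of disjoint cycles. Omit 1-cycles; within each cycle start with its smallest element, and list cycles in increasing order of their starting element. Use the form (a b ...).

Start at 1 and follow images: 1 → 6 → 10 → 8 → 4 → 2 → 5 → 7 → 1, giving the cycle (1 6 10 8 4 2 5 7).
Repeating from the next unused element and collecting all non-trivial cycles gives (1 6 10 8 4 2 5 7).

(1 6 10 8 4 2 5 7)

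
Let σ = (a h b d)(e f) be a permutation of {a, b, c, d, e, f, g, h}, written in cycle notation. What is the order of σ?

4

The disjoint cycles have lengths 4, 2, 1, 1.
Since disjoint cycles commute, ord(σ) = lcm(4, 2) = 4.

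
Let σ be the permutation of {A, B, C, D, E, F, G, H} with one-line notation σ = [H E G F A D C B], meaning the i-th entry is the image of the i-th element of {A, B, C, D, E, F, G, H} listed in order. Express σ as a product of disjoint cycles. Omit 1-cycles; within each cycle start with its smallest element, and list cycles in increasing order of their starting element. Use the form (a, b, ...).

(A, H, B, E)(C, G)(D, F)

Start at A and follow images: A → H → B → E → A, giving the cycle (A, H, B, E).
Continuing from each remaining unvisited element yields (A, H, B, E)(C, G)(D, F).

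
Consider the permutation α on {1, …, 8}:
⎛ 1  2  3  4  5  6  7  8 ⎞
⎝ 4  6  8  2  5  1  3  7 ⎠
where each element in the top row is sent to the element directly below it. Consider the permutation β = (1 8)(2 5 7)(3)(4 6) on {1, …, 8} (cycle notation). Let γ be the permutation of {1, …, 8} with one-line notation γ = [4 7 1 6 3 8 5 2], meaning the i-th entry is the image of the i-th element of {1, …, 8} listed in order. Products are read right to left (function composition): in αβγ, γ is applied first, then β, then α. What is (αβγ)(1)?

Apply the permutations in order: γ(1) = 4, then β(4) = 6, then α(6) = 1. So (αβγ)(1) = 1.

1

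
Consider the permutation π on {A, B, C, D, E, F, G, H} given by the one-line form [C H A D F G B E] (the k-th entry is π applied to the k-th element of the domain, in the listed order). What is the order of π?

10

Writing π as disjoint cycles, the cycle lengths are 5, 2, 1.
Since disjoint cycles commute, ord(π) = lcm(5, 2) = 10.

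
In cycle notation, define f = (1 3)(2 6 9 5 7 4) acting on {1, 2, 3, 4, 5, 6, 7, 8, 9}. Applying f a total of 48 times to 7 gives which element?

7 lies in the 6-cycle (2 6 9 5 7 4).
Powers repeat with period 6 on this cycle, and 48 mod 6 = 0, so f^48(7) = f^0(7).
So f^48(7) = 7.

7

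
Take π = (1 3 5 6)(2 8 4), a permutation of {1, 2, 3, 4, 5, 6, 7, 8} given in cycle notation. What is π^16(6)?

6 lies in the 4-cycle (1 3 5 6).
On a 4-cycle, π^4 is the identity, so π^16 = π^0 there (16 ≡ 0 mod 4).
So π^16(6) = 6.

6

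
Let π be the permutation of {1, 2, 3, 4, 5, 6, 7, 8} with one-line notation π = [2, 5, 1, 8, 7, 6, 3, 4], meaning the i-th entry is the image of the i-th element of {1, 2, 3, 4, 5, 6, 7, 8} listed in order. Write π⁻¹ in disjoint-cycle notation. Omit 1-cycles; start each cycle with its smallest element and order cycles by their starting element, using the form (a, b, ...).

(1, 3, 7, 5, 2)(4, 8)

The cycle decomposition of π is (1, 2, 5, 7, 3)(4, 8).
Reversing each cycle (and rotating so the smallest element leads) gives π⁻¹ = (1, 3, 7, 5, 2)(4, 8).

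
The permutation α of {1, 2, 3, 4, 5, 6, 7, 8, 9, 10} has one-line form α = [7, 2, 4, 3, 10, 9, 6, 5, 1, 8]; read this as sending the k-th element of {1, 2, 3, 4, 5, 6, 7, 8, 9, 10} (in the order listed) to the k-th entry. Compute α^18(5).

5

Tracing 5 → 10 → … returns to 5 after 3 steps, so 5 lies in a 3-cycle (5, 10, 8).
Powers repeat with period 3 on this cycle, and 18 mod 3 = 0, so α^18(5) = α^0(5).
So α^18(5) = 5.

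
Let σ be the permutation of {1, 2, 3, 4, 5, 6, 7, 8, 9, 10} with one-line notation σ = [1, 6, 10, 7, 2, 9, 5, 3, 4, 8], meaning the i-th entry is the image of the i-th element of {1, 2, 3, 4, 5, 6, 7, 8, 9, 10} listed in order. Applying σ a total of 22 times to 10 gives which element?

8

Tracing 10 → 8 → … returns to 10 after 3 steps, so 10 lies in a 3-cycle (3, 10, 8).
Powers repeat with period 3 on this cycle, and 22 mod 3 = 1, so σ^22(10) = σ^1(10).
Advancing 1 step from 10: 10 → 8.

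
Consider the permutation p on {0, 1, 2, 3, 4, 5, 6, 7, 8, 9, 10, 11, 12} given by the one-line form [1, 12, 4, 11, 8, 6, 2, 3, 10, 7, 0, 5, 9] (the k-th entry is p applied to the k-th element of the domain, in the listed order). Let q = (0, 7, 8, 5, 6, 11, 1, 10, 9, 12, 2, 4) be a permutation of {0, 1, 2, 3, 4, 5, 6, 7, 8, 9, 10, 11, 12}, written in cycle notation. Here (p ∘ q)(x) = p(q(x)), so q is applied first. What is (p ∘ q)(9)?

(p ∘ q)(9) = p(q(9)). q(9) = 12, then p(12) = 9. So (p ∘ q)(9) = 9.

9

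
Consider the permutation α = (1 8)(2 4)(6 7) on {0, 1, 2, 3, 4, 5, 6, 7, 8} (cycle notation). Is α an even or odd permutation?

The cycle lengths are 2, 2, 2, 1, 1, 1.
A cycle of length ℓ contributes ℓ−1 transpositions, so α is a product of 1 + 1 + 1 = 3 transpositions — odd.

odd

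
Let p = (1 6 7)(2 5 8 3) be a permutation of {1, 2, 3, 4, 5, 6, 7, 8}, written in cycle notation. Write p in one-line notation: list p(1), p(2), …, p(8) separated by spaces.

6 5 2 4 8 7 1 3

Reading each image from the cycles: 1→6, 2→5, 3→2, 4→4, 5→8, 6→7, 7→1, 8→3.
Listing these in domain order gives 6 5 2 4 8 7 1 3.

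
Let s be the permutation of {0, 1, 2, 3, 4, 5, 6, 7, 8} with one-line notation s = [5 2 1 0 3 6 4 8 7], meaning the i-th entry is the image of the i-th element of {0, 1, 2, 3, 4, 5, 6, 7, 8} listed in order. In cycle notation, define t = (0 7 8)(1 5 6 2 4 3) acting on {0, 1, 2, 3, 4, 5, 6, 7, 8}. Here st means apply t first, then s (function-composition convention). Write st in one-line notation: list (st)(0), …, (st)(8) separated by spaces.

8 6 3 2 0 4 1 7 5

(st)(x) = s(t(x)). Computing each image: s(t(0)) = s(7) = 8, s(t(1)) = s(5) = 6, s(t(2)) = s(4) = 3, s(t(3)) = s(1) = 2, s(t(4)) = s(3) = 0, s(t(5)) = s(6) = 4, s(t(6)) = s(2) = 1, s(t(7)) = s(8) = 7, s(t(8)) = s(0) = 5.
Hence st = [8 6 3 2 0 4 1 7 5].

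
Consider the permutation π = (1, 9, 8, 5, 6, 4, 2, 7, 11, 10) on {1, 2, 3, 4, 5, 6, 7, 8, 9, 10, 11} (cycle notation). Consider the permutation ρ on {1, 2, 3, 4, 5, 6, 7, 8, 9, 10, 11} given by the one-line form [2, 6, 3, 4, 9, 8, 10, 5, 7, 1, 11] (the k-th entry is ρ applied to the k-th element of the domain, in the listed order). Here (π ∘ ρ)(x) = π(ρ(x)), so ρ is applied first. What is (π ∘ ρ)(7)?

ρ(7) = 10, then π(10) = 1; composing gives (π ∘ ρ)(7) = 1.

1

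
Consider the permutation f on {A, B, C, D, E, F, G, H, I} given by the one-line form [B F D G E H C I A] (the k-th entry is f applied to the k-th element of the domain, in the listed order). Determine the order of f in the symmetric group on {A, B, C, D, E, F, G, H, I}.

15

The disjoint-cycle form of f has cycle lengths 5, 3, 1.
The order is lcm(5, 3) = 15.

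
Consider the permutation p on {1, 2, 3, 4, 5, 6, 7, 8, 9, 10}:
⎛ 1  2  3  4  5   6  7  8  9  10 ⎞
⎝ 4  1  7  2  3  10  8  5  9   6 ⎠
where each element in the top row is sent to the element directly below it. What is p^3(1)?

1

Tracing 1 → 4 → … returns to 1 after 3 steps, so 1 lies in a 3-cycle (1 4 2).
Powers repeat with period 3 on this cycle, and 3 mod 3 = 0, so p^3(1) = p^0(1).
So p^3(1) = 1.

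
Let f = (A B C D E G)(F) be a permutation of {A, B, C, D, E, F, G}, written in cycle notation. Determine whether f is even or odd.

odd

The cycle lengths are 6, 1.
A cycle of length ℓ contributes ℓ−1 transpositions, so f is a product of 5 transpositions — odd.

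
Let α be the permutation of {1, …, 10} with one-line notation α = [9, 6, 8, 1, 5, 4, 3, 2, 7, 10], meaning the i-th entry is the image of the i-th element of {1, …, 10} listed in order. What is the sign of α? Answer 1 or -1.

-1

In disjoint-cycle form the cycle lengths are 8, 1, 1.
A cycle of length ℓ contributes ℓ−1 transpositions, so α is a product of 7 transpositions — odd.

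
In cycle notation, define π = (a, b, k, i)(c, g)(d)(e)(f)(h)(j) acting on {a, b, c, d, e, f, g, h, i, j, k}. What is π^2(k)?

a

k lies in the 4-cycle (a, b, k, i).
Stepping 2 places around the cycle: k → i → a.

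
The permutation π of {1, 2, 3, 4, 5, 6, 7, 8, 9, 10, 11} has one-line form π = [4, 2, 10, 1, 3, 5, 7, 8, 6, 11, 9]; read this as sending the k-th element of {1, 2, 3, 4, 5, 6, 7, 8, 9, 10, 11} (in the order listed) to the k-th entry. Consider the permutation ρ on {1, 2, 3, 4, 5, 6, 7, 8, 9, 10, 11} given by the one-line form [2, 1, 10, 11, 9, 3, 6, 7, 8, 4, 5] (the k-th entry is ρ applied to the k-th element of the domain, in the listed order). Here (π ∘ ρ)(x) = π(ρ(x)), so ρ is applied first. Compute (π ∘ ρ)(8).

ρ(8) = 7, then π(7) = 7; composing gives (π ∘ ρ)(8) = 7.

7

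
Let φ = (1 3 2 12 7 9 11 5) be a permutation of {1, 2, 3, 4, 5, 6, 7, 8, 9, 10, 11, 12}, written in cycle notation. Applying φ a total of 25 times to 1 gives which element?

3

1 lies in the 8-cycle (1 3 2 12 7 9 11 5).
Since the cycle has length 8, φ^25 acts on it the same as φ^1 (25 mod 8 = 1).
Stepping 1 place around the cycle: 1 → 3.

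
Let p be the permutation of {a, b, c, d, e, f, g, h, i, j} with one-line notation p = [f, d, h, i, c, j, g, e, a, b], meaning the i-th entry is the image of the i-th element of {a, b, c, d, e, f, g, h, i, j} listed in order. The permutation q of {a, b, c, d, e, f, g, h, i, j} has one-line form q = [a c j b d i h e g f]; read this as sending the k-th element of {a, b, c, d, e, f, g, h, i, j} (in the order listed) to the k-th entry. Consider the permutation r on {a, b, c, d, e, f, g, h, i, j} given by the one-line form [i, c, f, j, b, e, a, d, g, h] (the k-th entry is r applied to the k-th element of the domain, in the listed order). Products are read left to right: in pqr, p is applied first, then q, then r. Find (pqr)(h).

j

Apply the permutations in order: p(h) = e, then q(e) = d, then r(d) = j. So (pqr)(h) = j.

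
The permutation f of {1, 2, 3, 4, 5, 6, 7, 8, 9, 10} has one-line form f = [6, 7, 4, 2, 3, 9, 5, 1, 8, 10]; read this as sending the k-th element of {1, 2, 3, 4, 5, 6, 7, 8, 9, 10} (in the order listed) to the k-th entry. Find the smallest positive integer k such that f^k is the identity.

20

Writing f as disjoint cycles, the cycle lengths are 5, 4, 1.
The order is lcm(5, 4) = 20.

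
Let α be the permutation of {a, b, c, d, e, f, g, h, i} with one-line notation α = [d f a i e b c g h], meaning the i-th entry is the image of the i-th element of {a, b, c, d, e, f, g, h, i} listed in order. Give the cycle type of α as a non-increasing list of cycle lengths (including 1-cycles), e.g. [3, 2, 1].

[6, 2, 1]

The disjoint cycles are (a d i h g c)(b f)(e), with lengths 6, 2, 1 in non-increasing order.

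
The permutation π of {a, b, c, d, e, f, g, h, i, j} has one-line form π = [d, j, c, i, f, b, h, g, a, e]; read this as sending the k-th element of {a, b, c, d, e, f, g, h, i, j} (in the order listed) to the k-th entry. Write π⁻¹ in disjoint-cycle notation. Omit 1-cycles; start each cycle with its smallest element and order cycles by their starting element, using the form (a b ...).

(a i d)(b f e j)(g h)

First write π in disjoint cycles: (a d i)(b j e f)(g h).
The inverse reverses every cycle; in canonical form, π⁻¹ = (a i d)(b f e j)(g h).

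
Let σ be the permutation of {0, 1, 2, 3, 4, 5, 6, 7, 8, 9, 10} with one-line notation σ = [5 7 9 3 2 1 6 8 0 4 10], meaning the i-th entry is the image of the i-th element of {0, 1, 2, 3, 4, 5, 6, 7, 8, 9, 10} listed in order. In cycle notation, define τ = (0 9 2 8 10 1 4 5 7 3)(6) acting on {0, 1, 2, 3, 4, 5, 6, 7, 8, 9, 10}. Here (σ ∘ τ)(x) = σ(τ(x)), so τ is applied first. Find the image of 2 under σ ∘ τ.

0

τ(2) = 8, then σ(8) = 0; composing gives (σ ∘ τ)(2) = 0.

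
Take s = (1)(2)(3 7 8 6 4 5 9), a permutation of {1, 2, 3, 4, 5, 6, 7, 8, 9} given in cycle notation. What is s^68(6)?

7

6 lies in the 7-cycle (3 7 8 6 4 5 9).
Powers repeat with period 7 on this cycle, and 68 mod 7 = 5, so s^68(6) = s^5(6).
Advancing 5 steps from 6: 6 → 4 → 5 → 9 → 3 → 7.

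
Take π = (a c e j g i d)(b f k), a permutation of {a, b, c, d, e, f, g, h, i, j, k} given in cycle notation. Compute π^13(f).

k

f lies in the 3-cycle (b f k).
On a 3-cycle, π^3 is the identity, so π^13 = π^1 there (13 ≡ 1 mod 3).
Stepping 1 place around the cycle: f → k.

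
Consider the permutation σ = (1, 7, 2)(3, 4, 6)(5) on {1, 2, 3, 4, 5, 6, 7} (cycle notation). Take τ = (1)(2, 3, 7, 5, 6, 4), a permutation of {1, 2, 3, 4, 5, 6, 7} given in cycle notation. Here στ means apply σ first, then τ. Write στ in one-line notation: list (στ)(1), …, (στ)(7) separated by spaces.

5 1 2 4 6 7 3

(στ)(x) = τ(σ(x)). Computing each image: τ(σ(1)) = τ(7) = 5, τ(σ(2)) = τ(1) = 1, τ(σ(3)) = τ(4) = 2, τ(σ(4)) = τ(6) = 4, τ(σ(5)) = τ(5) = 6, τ(σ(6)) = τ(3) = 7, τ(σ(7)) = τ(2) = 3.
Hence στ = [5 1 2 4 6 7 3].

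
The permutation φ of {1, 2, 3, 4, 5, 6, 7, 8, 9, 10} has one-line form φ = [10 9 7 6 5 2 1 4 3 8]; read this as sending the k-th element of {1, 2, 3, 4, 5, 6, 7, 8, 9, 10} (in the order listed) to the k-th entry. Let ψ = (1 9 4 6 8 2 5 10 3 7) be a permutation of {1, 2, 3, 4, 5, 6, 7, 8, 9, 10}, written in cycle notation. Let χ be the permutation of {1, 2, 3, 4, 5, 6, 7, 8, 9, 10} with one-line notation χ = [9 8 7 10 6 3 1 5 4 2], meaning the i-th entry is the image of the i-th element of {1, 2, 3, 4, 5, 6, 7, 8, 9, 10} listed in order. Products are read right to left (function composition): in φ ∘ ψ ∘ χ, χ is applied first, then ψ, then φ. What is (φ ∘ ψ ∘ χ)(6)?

Apply the permutations in order: χ(6) = 3, then ψ(3) = 7, then φ(7) = 1. So (φ ∘ ψ ∘ χ)(6) = 1.

1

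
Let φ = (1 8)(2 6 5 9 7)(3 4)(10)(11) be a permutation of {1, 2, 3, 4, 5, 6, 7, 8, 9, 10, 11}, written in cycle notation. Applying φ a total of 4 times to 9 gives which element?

5

9 lies in the 5-cycle (2 6 5 9 7).
Stepping 4 places around the cycle: 9 → 7 → 2 → 6 → 5.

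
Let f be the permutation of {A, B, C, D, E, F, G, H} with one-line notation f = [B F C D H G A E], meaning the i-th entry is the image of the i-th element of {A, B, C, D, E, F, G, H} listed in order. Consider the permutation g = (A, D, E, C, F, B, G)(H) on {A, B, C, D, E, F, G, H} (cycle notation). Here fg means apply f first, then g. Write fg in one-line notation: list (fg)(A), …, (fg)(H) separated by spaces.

(fg)(x) = g(f(x)). Computing each image: g(f(A)) = g(B) = G, g(f(B)) = g(F) = B, g(f(C)) = g(C) = F, g(f(D)) = g(D) = E, g(f(E)) = g(H) = H, g(f(F)) = g(G) = A, g(f(G)) = g(A) = D, g(f(H)) = g(E) = C.
Hence fg = [G B F E H A D C].

G B F E H A D C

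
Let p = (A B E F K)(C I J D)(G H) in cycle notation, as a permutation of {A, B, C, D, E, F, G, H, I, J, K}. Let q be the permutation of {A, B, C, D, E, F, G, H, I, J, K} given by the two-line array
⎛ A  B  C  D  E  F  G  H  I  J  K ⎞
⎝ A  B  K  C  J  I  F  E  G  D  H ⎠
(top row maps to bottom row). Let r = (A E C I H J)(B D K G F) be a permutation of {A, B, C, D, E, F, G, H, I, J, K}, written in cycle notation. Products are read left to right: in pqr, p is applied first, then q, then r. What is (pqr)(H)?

B

(pqr)(H) = r(q(p(H))). p(H) = G, then q(G) = F, then r(F) = B, so the result is B.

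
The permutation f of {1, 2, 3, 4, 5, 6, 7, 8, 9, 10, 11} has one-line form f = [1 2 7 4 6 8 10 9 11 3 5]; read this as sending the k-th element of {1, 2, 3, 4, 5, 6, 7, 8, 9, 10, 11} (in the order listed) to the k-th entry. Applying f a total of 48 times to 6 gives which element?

Tracing 6 → 8 → … returns to 6 after 5 steps, so 6 lies in a 5-cycle (5 6 8 9 11).
Since the cycle has length 5, f^48 acts on it the same as f^3 (48 mod 5 = 3).
Advancing 3 steps from 6: 6 → 8 → 9 → 11.

11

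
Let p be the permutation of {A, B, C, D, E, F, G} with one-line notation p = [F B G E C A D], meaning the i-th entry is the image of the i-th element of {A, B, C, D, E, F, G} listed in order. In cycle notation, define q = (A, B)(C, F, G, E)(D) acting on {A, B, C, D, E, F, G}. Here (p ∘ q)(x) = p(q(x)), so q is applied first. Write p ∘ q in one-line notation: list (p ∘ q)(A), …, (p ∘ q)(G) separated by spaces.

B F A E G D C

For each element, apply q then p: A → B → B; B → A → F; C → F → A; D → D → E; E → C → G; F → G → D; G → E → C.
So p ∘ q in one-line form is B F A E G D C.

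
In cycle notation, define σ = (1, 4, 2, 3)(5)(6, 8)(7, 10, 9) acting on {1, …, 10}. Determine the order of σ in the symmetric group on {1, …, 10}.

12

The cycle type of σ is (4, 3, 2, 1).
Since disjoint cycles commute, ord(σ) = lcm(4, 3, 2) = 12.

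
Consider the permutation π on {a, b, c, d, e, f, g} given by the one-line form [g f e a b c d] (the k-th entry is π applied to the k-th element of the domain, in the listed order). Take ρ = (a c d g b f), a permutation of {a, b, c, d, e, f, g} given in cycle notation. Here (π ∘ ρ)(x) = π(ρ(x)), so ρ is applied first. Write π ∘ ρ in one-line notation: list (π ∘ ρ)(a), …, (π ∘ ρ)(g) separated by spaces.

For each element, apply ρ then π: a → c → e; b → f → c; c → d → a; d → g → d; e → e → b; f → a → g; g → b → f.
Collecting the images, π ∘ ρ = [e c a d b g f].

e c a d b g f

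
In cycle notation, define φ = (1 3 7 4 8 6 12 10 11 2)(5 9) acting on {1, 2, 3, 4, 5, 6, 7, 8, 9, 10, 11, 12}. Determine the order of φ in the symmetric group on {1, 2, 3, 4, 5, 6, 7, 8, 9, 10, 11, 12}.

The disjoint cycles have lengths 10, 2.
Since disjoint cycles commute, ord(φ) = lcm(10, 2) = 10.

10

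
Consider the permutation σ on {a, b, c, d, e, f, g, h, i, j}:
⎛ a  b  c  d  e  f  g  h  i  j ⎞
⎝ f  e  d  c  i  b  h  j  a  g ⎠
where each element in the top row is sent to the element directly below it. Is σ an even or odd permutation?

odd

In disjoint-cycle form the cycle lengths are 5, 3, 2.
A cycle of length ℓ contributes ℓ−1 transpositions, so σ is a product of 4 + 2 + 1 = 7 transpositions — odd.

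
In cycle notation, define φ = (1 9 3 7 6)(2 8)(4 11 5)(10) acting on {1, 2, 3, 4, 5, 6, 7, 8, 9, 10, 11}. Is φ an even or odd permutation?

odd

The cycle lengths are 5, 3, 2, 1.
A cycle is odd iff its length is even; φ has 1 even-length cycle, so sgn(φ) = (−1)^1 and φ is odd.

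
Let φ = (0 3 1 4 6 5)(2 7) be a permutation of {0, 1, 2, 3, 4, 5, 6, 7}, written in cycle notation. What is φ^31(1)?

1 lies in the 6-cycle (0 3 1 4 6 5).
Powers repeat with period 6 on this cycle, and 31 mod 6 = 1, so φ^31(1) = φ^1(1).
Stepping 1 place around the cycle: 1 → 4.

4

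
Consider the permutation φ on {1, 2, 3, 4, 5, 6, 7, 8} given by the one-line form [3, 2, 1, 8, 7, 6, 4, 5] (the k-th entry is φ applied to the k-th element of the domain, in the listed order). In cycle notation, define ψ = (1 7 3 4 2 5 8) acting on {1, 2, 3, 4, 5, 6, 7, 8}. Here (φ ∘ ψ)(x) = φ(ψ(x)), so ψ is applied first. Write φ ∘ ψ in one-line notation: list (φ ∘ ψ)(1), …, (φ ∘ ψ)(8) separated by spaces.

(φ ∘ ψ)(x) = φ(ψ(x)). Computing each image: φ(ψ(1)) = φ(7) = 4, φ(ψ(2)) = φ(5) = 7, φ(ψ(3)) = φ(4) = 8, φ(ψ(4)) = φ(2) = 2, φ(ψ(5)) = φ(8) = 5, φ(ψ(6)) = φ(6) = 6, φ(ψ(7)) = φ(3) = 1, φ(ψ(8)) = φ(1) = 3.
Hence φ ∘ ψ = [4 7 8 2 5 6 1 3].

4 7 8 2 5 6 1 3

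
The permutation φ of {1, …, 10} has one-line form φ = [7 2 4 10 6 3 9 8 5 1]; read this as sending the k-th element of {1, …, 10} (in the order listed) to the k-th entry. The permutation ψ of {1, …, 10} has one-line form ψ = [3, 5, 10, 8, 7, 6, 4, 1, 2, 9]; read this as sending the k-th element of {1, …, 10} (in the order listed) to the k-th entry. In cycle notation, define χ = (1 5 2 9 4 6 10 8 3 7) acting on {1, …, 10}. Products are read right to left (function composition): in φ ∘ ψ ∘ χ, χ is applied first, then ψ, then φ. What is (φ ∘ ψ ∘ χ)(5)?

(φ ∘ ψ ∘ χ)(5) = φ(ψ(χ(5))). χ(5) = 2, then ψ(2) = 5, then φ(5) = 6, so the result is 6.

6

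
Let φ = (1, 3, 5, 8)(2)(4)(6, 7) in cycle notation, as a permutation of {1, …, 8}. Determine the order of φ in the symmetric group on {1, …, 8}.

4

The cycle type of φ is (4, 2, 1, 1).
The order of φ is the least common multiple of its cycle lengths: lcm(4, 2) = 4.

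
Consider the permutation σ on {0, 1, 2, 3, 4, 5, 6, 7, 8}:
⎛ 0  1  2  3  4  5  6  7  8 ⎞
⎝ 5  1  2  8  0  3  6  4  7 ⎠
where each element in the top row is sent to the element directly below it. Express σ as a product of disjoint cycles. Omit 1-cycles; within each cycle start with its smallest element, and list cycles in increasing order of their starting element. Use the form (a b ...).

(0 5 3 8 7 4)

From 0: 0 → 5 → 3 → 8 → 7 → 4 → 0, closing the cycle (0 5 3 8 7 4).
Continuing from each remaining unvisited element yields (0 5 3 8 7 4).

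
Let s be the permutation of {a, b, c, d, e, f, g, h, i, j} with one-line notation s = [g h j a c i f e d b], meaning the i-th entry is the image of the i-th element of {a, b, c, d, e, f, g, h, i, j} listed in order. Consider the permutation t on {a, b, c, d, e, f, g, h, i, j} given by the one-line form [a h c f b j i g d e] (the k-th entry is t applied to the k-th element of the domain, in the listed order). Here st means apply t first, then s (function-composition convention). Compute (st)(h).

f

(st)(h) = s(t(h)). t(h) = g, then s(g) = f. So (st)(h) = f.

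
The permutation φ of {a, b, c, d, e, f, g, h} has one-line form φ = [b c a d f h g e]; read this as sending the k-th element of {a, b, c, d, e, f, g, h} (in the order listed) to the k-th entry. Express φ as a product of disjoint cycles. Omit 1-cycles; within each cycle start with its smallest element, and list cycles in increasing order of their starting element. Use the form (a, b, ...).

(a, b, c)(e, f, h)

Iterating φ from a gives a → b → c → a; that is the 3-cycle (a, b, c).
Repeating from the next unused element and collecting all non-trivial cycles gives (a, b, c)(e, f, h).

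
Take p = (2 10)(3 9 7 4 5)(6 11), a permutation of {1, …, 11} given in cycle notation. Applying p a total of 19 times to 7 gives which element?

7 lies in the 5-cycle (3 9 7 4 5).
Powers repeat with period 5 on this cycle, and 19 mod 5 = 4, so p^19(7) = p^4(7).
Advancing 4 steps from 7: 7 → 4 → 5 → 3 → 9.

9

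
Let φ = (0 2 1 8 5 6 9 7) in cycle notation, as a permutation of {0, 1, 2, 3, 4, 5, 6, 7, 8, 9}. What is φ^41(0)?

0 lies in the 8-cycle (0 2 1 8 5 6 9 7).
Since the cycle has length 8, φ^41 acts on it the same as φ^1 (41 mod 8 = 1).
Advancing 1 step from 0: 0 → 2.

2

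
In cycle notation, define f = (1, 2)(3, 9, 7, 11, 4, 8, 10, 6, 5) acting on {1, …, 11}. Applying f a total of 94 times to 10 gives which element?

9

10 lies in the 9-cycle (3, 9, 7, 11, 4, 8, 10, 6, 5).
Since the cycle has length 9, f^94 acts on it the same as f^4 (94 mod 9 = 4).
Stepping 4 places around the cycle: 10 → 6 → 5 → 3 → 9.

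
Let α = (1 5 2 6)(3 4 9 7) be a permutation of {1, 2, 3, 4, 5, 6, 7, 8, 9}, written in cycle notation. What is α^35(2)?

5

2 lies in the 4-cycle (1 5 2 6).
On a 4-cycle, α^4 is the identity, so α^35 = α^3 there (35 ≡ 3 mod 4).
Stepping 3 places around the cycle: 2 → 6 → 1 → 5.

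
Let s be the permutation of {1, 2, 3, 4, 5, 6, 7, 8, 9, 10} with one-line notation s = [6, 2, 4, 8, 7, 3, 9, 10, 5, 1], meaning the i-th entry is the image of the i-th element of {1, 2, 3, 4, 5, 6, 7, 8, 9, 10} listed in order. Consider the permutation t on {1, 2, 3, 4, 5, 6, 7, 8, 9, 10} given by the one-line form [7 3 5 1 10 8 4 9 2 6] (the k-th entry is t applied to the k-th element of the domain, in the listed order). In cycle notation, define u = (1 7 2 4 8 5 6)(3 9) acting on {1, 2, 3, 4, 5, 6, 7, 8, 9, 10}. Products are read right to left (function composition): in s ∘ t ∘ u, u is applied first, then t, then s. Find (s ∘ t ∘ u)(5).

10

Apply the permutations in order: u(5) = 6, then t(6) = 8, then s(8) = 10. So (s ∘ t ∘ u)(5) = 10.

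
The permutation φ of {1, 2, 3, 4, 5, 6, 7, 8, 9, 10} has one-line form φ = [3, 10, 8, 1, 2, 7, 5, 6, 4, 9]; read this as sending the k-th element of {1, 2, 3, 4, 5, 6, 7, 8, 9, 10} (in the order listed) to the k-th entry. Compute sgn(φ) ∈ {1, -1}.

In disjoint-cycle form the cycle lengths are 10.
A cycle of length ℓ contributes ℓ−1 transpositions, so φ is a product of 9 transpositions — odd.

-1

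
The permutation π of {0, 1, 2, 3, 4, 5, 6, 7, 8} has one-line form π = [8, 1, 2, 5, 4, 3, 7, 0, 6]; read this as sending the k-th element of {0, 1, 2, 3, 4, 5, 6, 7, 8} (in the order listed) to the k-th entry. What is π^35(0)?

Tracing 0 → 8 → … returns to 0 after 4 steps, so 0 lies in a 4-cycle (0 8 6 7).
On a 4-cycle, π^4 is the identity, so π^35 = π^3 there (35 ≡ 3 mod 4).
Stepping 3 places around the cycle: 0 → 8 → 6 → 7.

7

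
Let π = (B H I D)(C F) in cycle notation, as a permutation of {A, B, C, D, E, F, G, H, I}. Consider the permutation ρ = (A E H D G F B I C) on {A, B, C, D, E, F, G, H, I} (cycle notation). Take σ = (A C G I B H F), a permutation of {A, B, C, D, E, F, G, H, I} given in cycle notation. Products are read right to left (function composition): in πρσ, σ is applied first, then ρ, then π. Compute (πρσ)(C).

C

(πρσ)(C) = π(ρ(σ(C))). σ(C) = G, then ρ(G) = F, then π(F) = C, so the result is C.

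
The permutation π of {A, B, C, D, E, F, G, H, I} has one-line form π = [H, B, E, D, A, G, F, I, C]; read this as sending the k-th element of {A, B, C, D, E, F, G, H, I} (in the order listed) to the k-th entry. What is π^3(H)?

Tracing H → I → … returns to H after 5 steps, so H lies in a 5-cycle (A H I C E).
Stepping 3 places around the cycle: H → I → C → E.

E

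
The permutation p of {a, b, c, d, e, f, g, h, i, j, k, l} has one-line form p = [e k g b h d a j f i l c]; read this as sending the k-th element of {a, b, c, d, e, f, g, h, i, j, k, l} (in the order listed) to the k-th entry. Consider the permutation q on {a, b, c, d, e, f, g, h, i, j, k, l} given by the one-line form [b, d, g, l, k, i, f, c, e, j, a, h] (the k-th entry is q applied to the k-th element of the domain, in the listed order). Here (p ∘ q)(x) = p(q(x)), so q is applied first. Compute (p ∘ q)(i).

h

q(i) = e, then p(e) = h; composing gives (p ∘ q)(i) = h.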